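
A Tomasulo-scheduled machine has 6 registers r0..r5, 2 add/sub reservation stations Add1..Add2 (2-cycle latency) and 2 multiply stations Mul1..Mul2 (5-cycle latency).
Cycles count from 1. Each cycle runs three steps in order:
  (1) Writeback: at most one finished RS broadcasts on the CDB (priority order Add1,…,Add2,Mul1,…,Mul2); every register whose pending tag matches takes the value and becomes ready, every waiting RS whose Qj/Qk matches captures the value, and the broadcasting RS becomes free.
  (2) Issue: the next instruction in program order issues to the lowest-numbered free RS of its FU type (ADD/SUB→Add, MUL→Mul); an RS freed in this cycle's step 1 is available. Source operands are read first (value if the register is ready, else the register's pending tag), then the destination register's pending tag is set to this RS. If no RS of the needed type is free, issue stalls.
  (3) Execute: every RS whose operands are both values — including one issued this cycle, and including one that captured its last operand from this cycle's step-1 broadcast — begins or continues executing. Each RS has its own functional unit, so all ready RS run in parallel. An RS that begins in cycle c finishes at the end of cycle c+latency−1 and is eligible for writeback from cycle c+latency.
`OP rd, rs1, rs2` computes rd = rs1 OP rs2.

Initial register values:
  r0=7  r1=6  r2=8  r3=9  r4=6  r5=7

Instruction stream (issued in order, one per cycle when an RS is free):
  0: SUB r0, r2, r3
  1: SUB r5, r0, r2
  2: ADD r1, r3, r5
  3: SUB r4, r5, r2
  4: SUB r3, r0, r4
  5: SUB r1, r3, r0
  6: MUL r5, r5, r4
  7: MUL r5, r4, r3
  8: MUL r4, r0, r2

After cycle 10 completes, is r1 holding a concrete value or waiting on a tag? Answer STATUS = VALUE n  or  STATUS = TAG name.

STATUS = TAG Add2

  c1: issue SUB r0<-Add1  regs: r0:Add1,r1:6,r2:8,r3:9,r4:6,r5:7
  c2: issue SUB r5<-Add2  regs: r0:Add1,r1:6,r2:8,r3:9,r4:6,r5:Add2
  c3: CDB Add1=-1; issue ADD r1<-Add1  regs: r0:-1,r1:Add1,r2:8,r3:9,r4:6,r5:Add2
  c4: stall  regs: r0:-1,r1:Add1,r2:8,r3:9,r4:6,r5:Add2
  c5: CDB Add2=-9; issue SUB r4<-Add2  regs: r0:-1,r1:Add1,r2:8,r3:9,r4:Add2,r5:-9
  c6: stall  regs: r0:-1,r1:Add1,r2:8,r3:9,r4:Add2,r5:-9
  c7: CDB Add1=0; issue SUB r3<-Add1  regs: r0:-1,r1:0,r2:8,r3:Add1,r4:Add2,r5:-9
  c8: CDB Add2=-17; issue SUB r1<-Add2  regs: r0:-1,r1:Add2,r2:8,r3:Add1,r4:-17,r5:-9
  c9: issue MUL r5<-Mul1  regs: r0:-1,r1:Add2,r2:8,r3:Add1,r4:-17,r5:Mul1
  c10: CDB Add1=16; issue MUL r5<-Mul2  regs: r0:-1,r1:Add2,r2:8,r3:16,r4:-17,r5:Mul2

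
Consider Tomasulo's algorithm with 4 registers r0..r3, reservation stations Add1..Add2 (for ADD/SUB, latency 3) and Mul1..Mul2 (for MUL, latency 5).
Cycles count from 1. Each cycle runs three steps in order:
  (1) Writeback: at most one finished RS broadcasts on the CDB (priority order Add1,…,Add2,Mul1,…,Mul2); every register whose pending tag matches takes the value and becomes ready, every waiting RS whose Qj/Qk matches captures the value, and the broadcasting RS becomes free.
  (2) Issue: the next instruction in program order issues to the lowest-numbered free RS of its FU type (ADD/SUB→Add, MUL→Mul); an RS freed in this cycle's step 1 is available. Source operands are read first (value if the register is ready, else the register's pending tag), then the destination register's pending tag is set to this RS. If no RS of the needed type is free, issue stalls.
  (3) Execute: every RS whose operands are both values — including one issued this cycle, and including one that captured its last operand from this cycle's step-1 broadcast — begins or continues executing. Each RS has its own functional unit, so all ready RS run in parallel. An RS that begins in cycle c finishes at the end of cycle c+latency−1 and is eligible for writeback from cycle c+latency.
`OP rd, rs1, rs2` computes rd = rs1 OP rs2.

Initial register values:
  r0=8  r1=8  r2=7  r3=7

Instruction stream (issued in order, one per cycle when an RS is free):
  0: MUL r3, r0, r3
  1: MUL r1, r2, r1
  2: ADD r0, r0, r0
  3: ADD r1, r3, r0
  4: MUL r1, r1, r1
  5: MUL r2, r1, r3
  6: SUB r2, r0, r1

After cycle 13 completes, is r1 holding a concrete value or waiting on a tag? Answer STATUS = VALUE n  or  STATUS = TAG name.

c1: issue MUL r3<-Mul1 | r0:8,r1:8,r2:7,r3:Mul1
c2: issue MUL r1<-Mul2 | r0:8,r1:Mul2,r2:7,r3:Mul1
c3: issue ADD r0<-Add1 | r0:Add1,r1:Mul2,r2:7,r3:Mul1
c4: issue ADD r1<-Add2 | r0:Add1,r1:Add2,r2:7,r3:Mul1
c5: stall | r0:Add1,r1:Add2,r2:7,r3:Mul1
c6: CDB Add1=16; stall | r0:16,r1:Add2,r2:7,r3:Mul1
c7: CDB Mul1=56; issue MUL r1<-Mul1 | r0:16,r1:Mul1,r2:7,r3:56
c8: CDB Mul2=56; issue MUL r2<-Mul2 | r0:16,r1:Mul1,r2:Mul2,r3:56
c9: issue SUB r2<-Add1 | r0:16,r1:Mul1,r2:Add1,r3:56
c10: CDB Add2=72 | r0:16,r1:Mul1,r2:Add1,r3:56
c11: - | r0:16,r1:Mul1,r2:Add1,r3:56
c12: - | r0:16,r1:Mul1,r2:Add1,r3:56
c13: - | r0:16,r1:Mul1,r2:Add1,r3:56

STATUS = TAG Mul1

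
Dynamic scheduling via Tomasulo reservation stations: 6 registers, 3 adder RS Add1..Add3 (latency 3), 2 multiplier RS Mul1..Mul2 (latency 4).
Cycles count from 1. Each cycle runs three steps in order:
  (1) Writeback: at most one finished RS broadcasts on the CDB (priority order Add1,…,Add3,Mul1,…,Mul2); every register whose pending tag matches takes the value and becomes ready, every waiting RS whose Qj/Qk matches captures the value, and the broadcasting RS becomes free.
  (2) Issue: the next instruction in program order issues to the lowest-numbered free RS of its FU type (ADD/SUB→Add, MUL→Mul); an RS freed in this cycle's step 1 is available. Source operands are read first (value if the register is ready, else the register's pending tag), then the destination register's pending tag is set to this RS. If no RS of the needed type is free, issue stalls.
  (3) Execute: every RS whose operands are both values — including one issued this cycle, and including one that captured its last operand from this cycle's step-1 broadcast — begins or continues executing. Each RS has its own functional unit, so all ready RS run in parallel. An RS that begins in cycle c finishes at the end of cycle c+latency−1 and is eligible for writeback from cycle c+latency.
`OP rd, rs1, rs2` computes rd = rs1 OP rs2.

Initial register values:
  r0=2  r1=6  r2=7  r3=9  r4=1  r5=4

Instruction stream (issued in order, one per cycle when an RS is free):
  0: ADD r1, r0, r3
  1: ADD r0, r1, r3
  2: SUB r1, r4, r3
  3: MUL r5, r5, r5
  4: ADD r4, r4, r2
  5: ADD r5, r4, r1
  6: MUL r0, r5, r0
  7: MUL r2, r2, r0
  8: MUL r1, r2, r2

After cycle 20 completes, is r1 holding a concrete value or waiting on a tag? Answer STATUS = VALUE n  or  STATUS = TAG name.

  c1: issue ADD r1<-Add1  regs: r0:2,r1:Add1,r2:7,r3:9,r4:1,r5:4
  c2: issue ADD r0<-Add2  regs: r0:Add2,r1:Add1,r2:7,r3:9,r4:1,r5:4
  c3: issue SUB r1<-Add3  regs: r0:Add2,r1:Add3,r2:7,r3:9,r4:1,r5:4
  c4: CDB Add1=11; issue MUL r5<-Mul1  regs: r0:Add2,r1:Add3,r2:7,r3:9,r4:1,r5:Mul1
  c5: issue ADD r4<-Add1  regs: r0:Add2,r1:Add3,r2:7,r3:9,r4:Add1,r5:Mul1
  c6: CDB Add3=-8; issue ADD r5<-Add3  regs: r0:Add2,r1:-8,r2:7,r3:9,r4:Add1,r5:Add3
  c7: CDB Add2=20; issue MUL r0<-Mul2  regs: r0:Mul2,r1:-8,r2:7,r3:9,r4:Add1,r5:Add3
  c8: CDB Add1=8; stall  regs: r0:Mul2,r1:-8,r2:7,r3:9,r4:8,r5:Add3
  c9: CDB Mul1=16; issue MUL r2<-Mul1  regs: r0:Mul2,r1:-8,r2:Mul1,r3:9,r4:8,r5:Add3
  c10: stall  regs: r0:Mul2,r1:-8,r2:Mul1,r3:9,r4:8,r5:Add3
  c11: CDB Add3=0; stall  regs: r0:Mul2,r1:-8,r2:Mul1,r3:9,r4:8,r5:0
  c12: stall  regs: r0:Mul2,r1:-8,r2:Mul1,r3:9,r4:8,r5:0
  c13: stall  regs: r0:Mul2,r1:-8,r2:Mul1,r3:9,r4:8,r5:0
  c14: stall  regs: r0:Mul2,r1:-8,r2:Mul1,r3:9,r4:8,r5:0
  c15: CDB Mul2=0; issue MUL r1<-Mul2  regs: r0:0,r1:Mul2,r2:Mul1,r3:9,r4:8,r5:0
  c16: -  regs: r0:0,r1:Mul2,r2:Mul1,r3:9,r4:8,r5:0
  c17: -  regs: r0:0,r1:Mul2,r2:Mul1,r3:9,r4:8,r5:0
  c18: -  regs: r0:0,r1:Mul2,r2:Mul1,r3:9,r4:8,r5:0
  c19: CDB Mul1=0  regs: r0:0,r1:Mul2,r2:0,r3:9,r4:8,r5:0
  c20: -  regs: r0:0,r1:Mul2,r2:0,r3:9,r4:8,r5:0

STATUS = TAG Mul2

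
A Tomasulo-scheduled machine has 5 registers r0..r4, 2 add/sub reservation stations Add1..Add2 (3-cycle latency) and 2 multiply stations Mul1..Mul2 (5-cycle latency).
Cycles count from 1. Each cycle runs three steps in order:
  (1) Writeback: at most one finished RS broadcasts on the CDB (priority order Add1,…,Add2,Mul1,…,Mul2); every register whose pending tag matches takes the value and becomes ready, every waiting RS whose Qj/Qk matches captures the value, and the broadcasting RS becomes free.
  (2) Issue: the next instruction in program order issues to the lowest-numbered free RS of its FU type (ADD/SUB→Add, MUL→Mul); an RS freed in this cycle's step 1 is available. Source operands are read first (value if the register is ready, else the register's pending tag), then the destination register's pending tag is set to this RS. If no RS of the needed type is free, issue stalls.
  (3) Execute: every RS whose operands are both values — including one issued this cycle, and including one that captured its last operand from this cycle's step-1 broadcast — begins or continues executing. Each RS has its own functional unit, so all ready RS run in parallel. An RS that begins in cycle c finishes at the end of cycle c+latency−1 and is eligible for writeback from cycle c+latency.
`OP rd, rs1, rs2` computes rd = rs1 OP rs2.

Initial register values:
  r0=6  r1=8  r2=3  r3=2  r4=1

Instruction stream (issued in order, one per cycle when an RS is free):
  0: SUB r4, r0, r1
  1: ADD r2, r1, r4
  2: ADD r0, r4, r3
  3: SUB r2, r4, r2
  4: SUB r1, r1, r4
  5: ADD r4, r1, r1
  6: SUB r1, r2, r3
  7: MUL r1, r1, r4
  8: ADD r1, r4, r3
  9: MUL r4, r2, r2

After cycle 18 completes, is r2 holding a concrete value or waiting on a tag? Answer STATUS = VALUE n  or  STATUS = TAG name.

STATUS = VALUE -8

c1: issue SUB r4<-Add1 | r0:6,r1:8,r2:3,r3:2,r4:Add1
c2: issue ADD r2<-Add2 | r0:6,r1:8,r2:Add2,r3:2,r4:Add1
c3: stall | r0:6,r1:8,r2:Add2,r3:2,r4:Add1
c4: CDB Add1=-2; issue ADD r0<-Add1 | r0:Add1,r1:8,r2:Add2,r3:2,r4:-2
c5: stall | r0:Add1,r1:8,r2:Add2,r3:2,r4:-2
c6: stall | r0:Add1,r1:8,r2:Add2,r3:2,r4:-2
c7: CDB Add1=0; issue SUB r2<-Add1 | r0:0,r1:8,r2:Add1,r3:2,r4:-2
c8: CDB Add2=6; issue SUB r1<-Add2 | r0:0,r1:Add2,r2:Add1,r3:2,r4:-2
c9: stall | r0:0,r1:Add2,r2:Add1,r3:2,r4:-2
c10: stall | r0:0,r1:Add2,r2:Add1,r3:2,r4:-2
c11: CDB Add1=-8; issue ADD r4<-Add1 | r0:0,r1:Add2,r2:-8,r3:2,r4:Add1
c12: CDB Add2=10; issue SUB r1<-Add2 | r0:0,r1:Add2,r2:-8,r3:2,r4:Add1
c13: issue MUL r1<-Mul1 | r0:0,r1:Mul1,r2:-8,r3:2,r4:Add1
c14: stall | r0:0,r1:Mul1,r2:-8,r3:2,r4:Add1
c15: CDB Add1=20; issue ADD r1<-Add1 | r0:0,r1:Add1,r2:-8,r3:2,r4:20
c16: CDB Add2=-10; issue MUL r4<-Mul2 | r0:0,r1:Add1,r2:-8,r3:2,r4:Mul2
c17: - | r0:0,r1:Add1,r2:-8,r3:2,r4:Mul2
c18: CDB Add1=22 | r0:0,r1:22,r2:-8,r3:2,r4:Mul2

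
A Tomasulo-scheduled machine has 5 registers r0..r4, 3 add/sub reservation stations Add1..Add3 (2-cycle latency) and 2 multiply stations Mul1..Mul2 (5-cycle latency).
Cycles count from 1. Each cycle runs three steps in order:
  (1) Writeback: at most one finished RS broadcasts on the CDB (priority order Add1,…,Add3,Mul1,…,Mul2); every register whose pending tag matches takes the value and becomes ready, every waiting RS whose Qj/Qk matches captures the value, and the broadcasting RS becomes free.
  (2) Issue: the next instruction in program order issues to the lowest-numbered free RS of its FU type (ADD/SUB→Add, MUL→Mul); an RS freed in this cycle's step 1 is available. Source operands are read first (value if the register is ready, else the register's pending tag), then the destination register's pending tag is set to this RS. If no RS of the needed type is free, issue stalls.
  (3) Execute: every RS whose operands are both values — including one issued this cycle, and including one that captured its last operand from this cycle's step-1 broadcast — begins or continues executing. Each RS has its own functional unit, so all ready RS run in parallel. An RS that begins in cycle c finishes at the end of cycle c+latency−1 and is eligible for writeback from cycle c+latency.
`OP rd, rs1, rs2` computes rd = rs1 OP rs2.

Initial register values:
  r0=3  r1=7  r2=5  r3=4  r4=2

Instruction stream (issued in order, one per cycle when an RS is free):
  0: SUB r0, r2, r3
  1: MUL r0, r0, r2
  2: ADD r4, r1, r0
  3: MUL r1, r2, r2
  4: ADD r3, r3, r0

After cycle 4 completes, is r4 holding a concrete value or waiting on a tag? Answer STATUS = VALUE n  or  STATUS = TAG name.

STATUS = TAG Add1

cycle 1: issue SUB r0<-Add1 // r0:Add1,r1:7,r2:5,r3:4,r4:2
cycle 2: issue MUL r0<-Mul1 // r0:Mul1,r1:7,r2:5,r3:4,r4:2
cycle 3: CDB Add1=1; issue ADD r4<-Add1 // r0:Mul1,r1:7,r2:5,r3:4,r4:Add1
cycle 4: issue MUL r1<-Mul2 // r0:Mul1,r1:Mul2,r2:5,r3:4,r4:Add1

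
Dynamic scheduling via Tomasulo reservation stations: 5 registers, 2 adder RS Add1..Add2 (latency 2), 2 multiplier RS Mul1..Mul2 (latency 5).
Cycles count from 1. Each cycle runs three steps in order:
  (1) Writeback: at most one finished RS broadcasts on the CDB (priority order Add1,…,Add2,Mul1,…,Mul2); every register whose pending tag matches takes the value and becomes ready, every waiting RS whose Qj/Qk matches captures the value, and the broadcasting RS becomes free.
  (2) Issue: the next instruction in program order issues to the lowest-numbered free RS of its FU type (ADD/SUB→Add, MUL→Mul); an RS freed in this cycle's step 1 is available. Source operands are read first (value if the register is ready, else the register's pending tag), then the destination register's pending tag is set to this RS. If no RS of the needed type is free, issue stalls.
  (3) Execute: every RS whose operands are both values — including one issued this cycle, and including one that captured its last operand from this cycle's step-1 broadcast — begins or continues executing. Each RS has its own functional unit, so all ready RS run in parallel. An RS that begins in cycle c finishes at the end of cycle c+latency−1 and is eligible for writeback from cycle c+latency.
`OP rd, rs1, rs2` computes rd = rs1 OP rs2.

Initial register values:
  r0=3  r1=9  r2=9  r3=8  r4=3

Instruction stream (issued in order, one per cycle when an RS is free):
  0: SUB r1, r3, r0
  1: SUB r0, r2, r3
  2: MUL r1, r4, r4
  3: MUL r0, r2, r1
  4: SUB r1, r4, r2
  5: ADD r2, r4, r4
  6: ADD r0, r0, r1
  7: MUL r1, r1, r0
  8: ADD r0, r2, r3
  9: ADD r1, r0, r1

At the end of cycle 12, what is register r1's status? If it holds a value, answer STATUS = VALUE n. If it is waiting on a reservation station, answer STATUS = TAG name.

cycle 1: issue SUB r1<-Add1 // r0:3,r1:Add1,r2:9,r3:8,r4:3
cycle 2: issue SUB r0<-Add2 // r0:Add2,r1:Add1,r2:9,r3:8,r4:3
cycle 3: CDB Add1=5; issue MUL r1<-Mul1 // r0:Add2,r1:Mul1,r2:9,r3:8,r4:3
cycle 4: CDB Add2=1; issue MUL r0<-Mul2 // r0:Mul2,r1:Mul1,r2:9,r3:8,r4:3
cycle 5: issue SUB r1<-Add1 // r0:Mul2,r1:Add1,r2:9,r3:8,r4:3
cycle 6: issue ADD r2<-Add2 // r0:Mul2,r1:Add1,r2:Add2,r3:8,r4:3
cycle 7: CDB Add1=-6; issue ADD r0<-Add1 // r0:Add1,r1:-6,r2:Add2,r3:8,r4:3
cycle 8: CDB Add2=6; stall // r0:Add1,r1:-6,r2:6,r3:8,r4:3
cycle 9: CDB Mul1=9; issue MUL r1<-Mul1 // r0:Add1,r1:Mul1,r2:6,r3:8,r4:3
cycle 10: issue ADD r0<-Add2 // r0:Add2,r1:Mul1,r2:6,r3:8,r4:3
cycle 11: stall // r0:Add2,r1:Mul1,r2:6,r3:8,r4:3
cycle 12: CDB Add2=14; issue ADD r1<-Add2 // r0:14,r1:Add2,r2:6,r3:8,r4:3

STATUS = TAG Add2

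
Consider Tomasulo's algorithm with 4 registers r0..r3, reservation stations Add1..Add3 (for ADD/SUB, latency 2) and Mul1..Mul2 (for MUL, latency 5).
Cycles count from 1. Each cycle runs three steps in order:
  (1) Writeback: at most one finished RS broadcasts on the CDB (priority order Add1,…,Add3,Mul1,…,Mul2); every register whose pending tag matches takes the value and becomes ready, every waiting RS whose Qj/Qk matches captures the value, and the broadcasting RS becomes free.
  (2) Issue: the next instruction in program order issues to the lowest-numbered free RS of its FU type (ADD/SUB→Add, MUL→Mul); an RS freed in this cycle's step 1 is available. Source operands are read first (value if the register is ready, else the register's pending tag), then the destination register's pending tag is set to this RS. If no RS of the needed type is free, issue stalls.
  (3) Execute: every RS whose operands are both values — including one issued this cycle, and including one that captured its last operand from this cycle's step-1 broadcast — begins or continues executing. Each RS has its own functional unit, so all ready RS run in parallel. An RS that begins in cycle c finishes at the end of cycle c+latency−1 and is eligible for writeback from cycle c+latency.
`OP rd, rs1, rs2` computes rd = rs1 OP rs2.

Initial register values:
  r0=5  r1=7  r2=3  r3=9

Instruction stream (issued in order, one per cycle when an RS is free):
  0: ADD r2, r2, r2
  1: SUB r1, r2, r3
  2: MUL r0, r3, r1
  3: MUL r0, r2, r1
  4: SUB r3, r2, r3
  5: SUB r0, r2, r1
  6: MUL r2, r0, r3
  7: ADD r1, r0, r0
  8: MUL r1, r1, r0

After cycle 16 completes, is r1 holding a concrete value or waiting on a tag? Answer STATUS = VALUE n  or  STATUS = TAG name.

STATUS = TAG Mul2

c1: issue ADD r2<-Add1 | r0:5,r1:7,r2:Add1,r3:9
c2: issue SUB r1<-Add2 | r0:5,r1:Add2,r2:Add1,r3:9
c3: CDB Add1=6; issue MUL r0<-Mul1 | r0:Mul1,r1:Add2,r2:6,r3:9
c4: issue MUL r0<-Mul2 | r0:Mul2,r1:Add2,r2:6,r3:9
c5: CDB Add2=-3; issue SUB r3<-Add1 | r0:Mul2,r1:-3,r2:6,r3:Add1
c6: issue SUB r0<-Add2 | r0:Add2,r1:-3,r2:6,r3:Add1
c7: CDB Add1=-3; stall | r0:Add2,r1:-3,r2:6,r3:-3
c8: CDB Add2=9; stall | r0:9,r1:-3,r2:6,r3:-3
c9: stall | r0:9,r1:-3,r2:6,r3:-3
c10: CDB Mul1=-27; issue MUL r2<-Mul1 | r0:9,r1:-3,r2:Mul1,r3:-3
c11: CDB Mul2=-18; issue ADD r1<-Add1 | r0:9,r1:Add1,r2:Mul1,r3:-3
c12: issue MUL r1<-Mul2 | r0:9,r1:Mul2,r2:Mul1,r3:-3
c13: CDB Add1=18 | r0:9,r1:Mul2,r2:Mul1,r3:-3
c14: - | r0:9,r1:Mul2,r2:Mul1,r3:-3
c15: CDB Mul1=-27 | r0:9,r1:Mul2,r2:-27,r3:-3
c16: - | r0:9,r1:Mul2,r2:-27,r3:-3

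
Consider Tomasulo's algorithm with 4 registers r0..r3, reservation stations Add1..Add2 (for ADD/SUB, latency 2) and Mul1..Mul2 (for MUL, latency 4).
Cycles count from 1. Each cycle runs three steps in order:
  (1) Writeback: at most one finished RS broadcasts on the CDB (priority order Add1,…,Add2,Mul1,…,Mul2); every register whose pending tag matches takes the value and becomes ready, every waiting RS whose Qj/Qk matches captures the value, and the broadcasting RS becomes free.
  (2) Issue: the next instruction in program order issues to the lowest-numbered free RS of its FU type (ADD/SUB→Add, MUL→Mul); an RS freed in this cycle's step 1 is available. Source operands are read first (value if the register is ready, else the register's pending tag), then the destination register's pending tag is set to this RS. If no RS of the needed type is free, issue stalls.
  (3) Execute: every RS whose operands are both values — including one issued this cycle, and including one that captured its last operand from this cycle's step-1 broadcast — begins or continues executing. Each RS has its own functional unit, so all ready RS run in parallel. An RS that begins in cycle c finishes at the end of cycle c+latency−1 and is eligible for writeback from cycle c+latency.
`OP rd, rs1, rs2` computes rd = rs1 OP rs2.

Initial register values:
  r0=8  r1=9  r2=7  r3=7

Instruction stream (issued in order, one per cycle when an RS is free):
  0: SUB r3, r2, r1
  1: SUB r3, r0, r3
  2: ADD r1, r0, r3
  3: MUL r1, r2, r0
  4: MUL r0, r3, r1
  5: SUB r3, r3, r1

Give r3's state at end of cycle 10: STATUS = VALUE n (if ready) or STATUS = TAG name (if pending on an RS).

STATUS = VALUE -46

c1: issue SUB r3<-Add1 | r0:8,r1:9,r2:7,r3:Add1
c2: issue SUB r3<-Add2 | r0:8,r1:9,r2:7,r3:Add2
c3: CDB Add1=-2; issue ADD r1<-Add1 | r0:8,r1:Add1,r2:7,r3:Add2
c4: issue MUL r1<-Mul1 | r0:8,r1:Mul1,r2:7,r3:Add2
c5: CDB Add2=10; issue MUL r0<-Mul2 | r0:Mul2,r1:Mul1,r2:7,r3:10
c6: issue SUB r3<-Add2 | r0:Mul2,r1:Mul1,r2:7,r3:Add2
c7: CDB Add1=18 | r0:Mul2,r1:Mul1,r2:7,r3:Add2
c8: CDB Mul1=56 | r0:Mul2,r1:56,r2:7,r3:Add2
c9: - | r0:Mul2,r1:56,r2:7,r3:Add2
c10: CDB Add2=-46 | r0:Mul2,r1:56,r2:7,r3:-46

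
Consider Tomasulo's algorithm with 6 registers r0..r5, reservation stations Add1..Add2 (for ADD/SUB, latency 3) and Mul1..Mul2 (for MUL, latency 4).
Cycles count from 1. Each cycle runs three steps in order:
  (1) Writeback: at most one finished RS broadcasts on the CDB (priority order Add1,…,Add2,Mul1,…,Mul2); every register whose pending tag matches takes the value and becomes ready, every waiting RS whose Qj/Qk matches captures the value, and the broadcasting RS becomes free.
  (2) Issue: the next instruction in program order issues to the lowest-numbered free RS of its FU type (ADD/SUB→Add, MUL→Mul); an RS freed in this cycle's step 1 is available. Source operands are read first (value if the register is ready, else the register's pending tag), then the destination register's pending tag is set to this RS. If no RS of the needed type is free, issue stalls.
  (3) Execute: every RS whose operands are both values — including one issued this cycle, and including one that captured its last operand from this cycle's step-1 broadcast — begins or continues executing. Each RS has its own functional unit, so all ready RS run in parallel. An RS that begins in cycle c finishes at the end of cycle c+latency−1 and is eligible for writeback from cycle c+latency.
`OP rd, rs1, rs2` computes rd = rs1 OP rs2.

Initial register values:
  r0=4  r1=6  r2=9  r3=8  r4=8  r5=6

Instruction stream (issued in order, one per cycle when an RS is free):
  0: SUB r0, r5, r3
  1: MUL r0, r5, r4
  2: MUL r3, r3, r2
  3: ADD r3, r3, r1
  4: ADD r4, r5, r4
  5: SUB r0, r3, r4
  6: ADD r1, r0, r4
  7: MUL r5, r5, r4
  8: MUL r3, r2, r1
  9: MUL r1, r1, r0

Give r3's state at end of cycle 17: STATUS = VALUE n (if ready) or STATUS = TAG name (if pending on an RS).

c1: issue SUB r0<-Add1 | r0:Add1,r1:6,r2:9,r3:8,r4:8,r5:6
c2: issue MUL r0<-Mul1 | r0:Mul1,r1:6,r2:9,r3:8,r4:8,r5:6
c3: issue MUL r3<-Mul2 | r0:Mul1,r1:6,r2:9,r3:Mul2,r4:8,r5:6
c4: CDB Add1=-2; issue ADD r3<-Add1 | r0:Mul1,r1:6,r2:9,r3:Add1,r4:8,r5:6
c5: issue ADD r4<-Add2 | r0:Mul1,r1:6,r2:9,r3:Add1,r4:Add2,r5:6
c6: CDB Mul1=48; stall | r0:48,r1:6,r2:9,r3:Add1,r4:Add2,r5:6
c7: CDB Mul2=72; stall | r0:48,r1:6,r2:9,r3:Add1,r4:Add2,r5:6
c8: CDB Add2=14; issue SUB r0<-Add2 | r0:Add2,r1:6,r2:9,r3:Add1,r4:14,r5:6
c9: stall | r0:Add2,r1:6,r2:9,r3:Add1,r4:14,r5:6
c10: CDB Add1=78; issue ADD r1<-Add1 | r0:Add2,r1:Add1,r2:9,r3:78,r4:14,r5:6
c11: issue MUL r5<-Mul1 | r0:Add2,r1:Add1,r2:9,r3:78,r4:14,r5:Mul1
c12: issue MUL r3<-Mul2 | r0:Add2,r1:Add1,r2:9,r3:Mul2,r4:14,r5:Mul1
c13: CDB Add2=64; stall | r0:64,r1:Add1,r2:9,r3:Mul2,r4:14,r5:Mul1
c14: stall | r0:64,r1:Add1,r2:9,r3:Mul2,r4:14,r5:Mul1
c15: CDB Mul1=84; issue MUL r1<-Mul1 | r0:64,r1:Mul1,r2:9,r3:Mul2,r4:14,r5:84
c16: CDB Add1=78 | r0:64,r1:Mul1,r2:9,r3:Mul2,r4:14,r5:84
c17: - | r0:64,r1:Mul1,r2:9,r3:Mul2,r4:14,r5:84

STATUS = TAG Mul2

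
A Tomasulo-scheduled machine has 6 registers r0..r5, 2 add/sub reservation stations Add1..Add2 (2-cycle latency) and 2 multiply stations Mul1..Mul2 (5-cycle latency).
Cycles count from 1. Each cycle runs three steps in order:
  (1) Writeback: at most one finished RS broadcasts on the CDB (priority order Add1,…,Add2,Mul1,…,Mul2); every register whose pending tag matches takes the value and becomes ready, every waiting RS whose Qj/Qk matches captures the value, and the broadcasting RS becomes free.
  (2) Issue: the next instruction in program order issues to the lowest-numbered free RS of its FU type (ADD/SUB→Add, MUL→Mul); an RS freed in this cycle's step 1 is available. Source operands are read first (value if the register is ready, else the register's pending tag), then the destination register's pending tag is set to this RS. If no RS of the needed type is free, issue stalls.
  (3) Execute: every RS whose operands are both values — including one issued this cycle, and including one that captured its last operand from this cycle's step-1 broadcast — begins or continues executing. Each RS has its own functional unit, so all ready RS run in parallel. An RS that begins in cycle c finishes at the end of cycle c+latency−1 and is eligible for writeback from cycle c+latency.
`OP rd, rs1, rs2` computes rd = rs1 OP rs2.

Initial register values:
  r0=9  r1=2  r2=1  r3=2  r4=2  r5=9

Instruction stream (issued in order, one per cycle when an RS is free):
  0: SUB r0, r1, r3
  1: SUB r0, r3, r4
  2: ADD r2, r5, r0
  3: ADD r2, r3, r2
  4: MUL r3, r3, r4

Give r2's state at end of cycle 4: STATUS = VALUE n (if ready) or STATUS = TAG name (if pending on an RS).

cycle 1: issue SUB r0<-Add1 // r0:Add1,r1:2,r2:1,r3:2,r4:2,r5:9
cycle 2: issue SUB r0<-Add2 // r0:Add2,r1:2,r2:1,r3:2,r4:2,r5:9
cycle 3: CDB Add1=0; issue ADD r2<-Add1 // r0:Add2,r1:2,r2:Add1,r3:2,r4:2,r5:9
cycle 4: CDB Add2=0; issue ADD r2<-Add2 // r0:0,r1:2,r2:Add2,r3:2,r4:2,r5:9

STATUS = TAG Add2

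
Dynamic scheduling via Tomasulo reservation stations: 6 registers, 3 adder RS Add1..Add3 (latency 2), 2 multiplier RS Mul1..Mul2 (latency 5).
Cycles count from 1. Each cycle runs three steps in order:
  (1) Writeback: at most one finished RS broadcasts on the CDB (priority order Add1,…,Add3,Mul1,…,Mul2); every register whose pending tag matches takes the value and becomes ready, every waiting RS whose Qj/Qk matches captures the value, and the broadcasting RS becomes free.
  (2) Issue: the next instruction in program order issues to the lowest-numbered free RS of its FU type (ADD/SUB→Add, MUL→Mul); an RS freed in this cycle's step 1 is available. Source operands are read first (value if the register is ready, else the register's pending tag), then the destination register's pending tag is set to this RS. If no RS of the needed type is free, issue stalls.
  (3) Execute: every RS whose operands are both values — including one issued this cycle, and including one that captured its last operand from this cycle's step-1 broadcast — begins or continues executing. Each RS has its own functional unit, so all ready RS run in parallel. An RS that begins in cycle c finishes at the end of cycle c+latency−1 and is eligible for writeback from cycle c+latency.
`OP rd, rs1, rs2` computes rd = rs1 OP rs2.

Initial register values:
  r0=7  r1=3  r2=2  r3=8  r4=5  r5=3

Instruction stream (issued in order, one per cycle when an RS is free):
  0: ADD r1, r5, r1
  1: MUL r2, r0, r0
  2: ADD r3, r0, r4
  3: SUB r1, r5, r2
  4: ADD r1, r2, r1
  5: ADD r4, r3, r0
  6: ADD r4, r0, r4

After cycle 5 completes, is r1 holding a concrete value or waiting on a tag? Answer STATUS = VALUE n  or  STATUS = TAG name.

STATUS = TAG Add1

  c1: issue ADD r1<-Add1  regs: r0:7,r1:Add1,r2:2,r3:8,r4:5,r5:3
  c2: issue MUL r2<-Mul1  regs: r0:7,r1:Add1,r2:Mul1,r3:8,r4:5,r5:3
  c3: CDB Add1=6; issue ADD r3<-Add1  regs: r0:7,r1:6,r2:Mul1,r3:Add1,r4:5,r5:3
  c4: issue SUB r1<-Add2  regs: r0:7,r1:Add2,r2:Mul1,r3:Add1,r4:5,r5:3
  c5: CDB Add1=12; issue ADD r1<-Add1  regs: r0:7,r1:Add1,r2:Mul1,r3:12,r4:5,r5:3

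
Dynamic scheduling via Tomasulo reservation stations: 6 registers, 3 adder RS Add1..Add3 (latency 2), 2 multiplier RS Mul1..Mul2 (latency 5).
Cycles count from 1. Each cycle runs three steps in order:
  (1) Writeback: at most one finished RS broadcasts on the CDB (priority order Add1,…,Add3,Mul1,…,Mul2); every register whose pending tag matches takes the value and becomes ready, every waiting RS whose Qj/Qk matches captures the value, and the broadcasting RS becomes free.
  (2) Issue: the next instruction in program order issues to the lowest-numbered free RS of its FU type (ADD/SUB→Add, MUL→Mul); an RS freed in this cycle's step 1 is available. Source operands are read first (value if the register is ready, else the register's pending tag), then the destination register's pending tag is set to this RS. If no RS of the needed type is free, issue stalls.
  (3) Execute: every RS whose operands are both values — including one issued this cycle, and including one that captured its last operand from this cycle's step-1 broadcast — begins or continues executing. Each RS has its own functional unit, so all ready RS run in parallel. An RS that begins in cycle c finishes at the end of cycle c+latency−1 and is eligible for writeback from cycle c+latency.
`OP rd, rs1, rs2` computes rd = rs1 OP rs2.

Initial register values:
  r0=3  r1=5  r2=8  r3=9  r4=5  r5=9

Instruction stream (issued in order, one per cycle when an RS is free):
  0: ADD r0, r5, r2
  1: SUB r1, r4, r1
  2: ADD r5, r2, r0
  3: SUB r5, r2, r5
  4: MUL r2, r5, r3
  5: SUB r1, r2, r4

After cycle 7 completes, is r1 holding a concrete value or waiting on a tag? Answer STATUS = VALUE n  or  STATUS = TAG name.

c1: issue ADD r0<-Add1 | r0:Add1,r1:5,r2:8,r3:9,r4:5,r5:9
c2: issue SUB r1<-Add2 | r0:Add1,r1:Add2,r2:8,r3:9,r4:5,r5:9
c3: CDB Add1=17; issue ADD r5<-Add1 | r0:17,r1:Add2,r2:8,r3:9,r4:5,r5:Add1
c4: CDB Add2=0; issue SUB r5<-Add2 | r0:17,r1:0,r2:8,r3:9,r4:5,r5:Add2
c5: CDB Add1=25; issue MUL r2<-Mul1 | r0:17,r1:0,r2:Mul1,r3:9,r4:5,r5:Add2
c6: issue SUB r1<-Add1 | r0:17,r1:Add1,r2:Mul1,r3:9,r4:5,r5:Add2
c7: CDB Add2=-17 | r0:17,r1:Add1,r2:Mul1,r3:9,r4:5,r5:-17

STATUS = TAG Add1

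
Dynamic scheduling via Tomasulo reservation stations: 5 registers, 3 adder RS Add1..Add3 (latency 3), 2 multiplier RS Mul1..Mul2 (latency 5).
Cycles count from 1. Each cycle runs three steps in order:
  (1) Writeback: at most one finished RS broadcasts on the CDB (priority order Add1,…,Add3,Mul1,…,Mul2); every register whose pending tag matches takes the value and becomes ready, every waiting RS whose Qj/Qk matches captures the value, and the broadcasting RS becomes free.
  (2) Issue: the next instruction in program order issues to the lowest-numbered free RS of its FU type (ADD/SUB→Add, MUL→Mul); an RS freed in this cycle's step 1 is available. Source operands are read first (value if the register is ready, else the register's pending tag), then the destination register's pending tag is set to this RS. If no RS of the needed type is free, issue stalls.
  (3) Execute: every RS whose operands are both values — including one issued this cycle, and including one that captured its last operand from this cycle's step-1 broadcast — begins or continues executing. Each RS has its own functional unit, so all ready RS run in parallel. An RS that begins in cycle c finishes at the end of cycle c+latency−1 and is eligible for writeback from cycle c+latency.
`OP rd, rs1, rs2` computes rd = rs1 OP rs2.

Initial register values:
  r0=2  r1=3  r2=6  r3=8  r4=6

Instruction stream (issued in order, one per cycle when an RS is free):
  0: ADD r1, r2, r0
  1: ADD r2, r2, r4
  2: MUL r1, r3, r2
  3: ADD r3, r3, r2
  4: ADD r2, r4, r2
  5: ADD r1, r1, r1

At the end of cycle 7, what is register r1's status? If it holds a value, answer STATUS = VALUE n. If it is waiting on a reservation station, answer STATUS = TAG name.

STATUS = TAG Add3

c1: issue ADD r1<-Add1 | r0:2,r1:Add1,r2:6,r3:8,r4:6
c2: issue ADD r2<-Add2 | r0:2,r1:Add1,r2:Add2,r3:8,r4:6
c3: issue MUL r1<-Mul1 | r0:2,r1:Mul1,r2:Add2,r3:8,r4:6
c4: CDB Add1=8; issue ADD r3<-Add1 | r0:2,r1:Mul1,r2:Add2,r3:Add1,r4:6
c5: CDB Add2=12; issue ADD r2<-Add2 | r0:2,r1:Mul1,r2:Add2,r3:Add1,r4:6
c6: issue ADD r1<-Add3 | r0:2,r1:Add3,r2:Add2,r3:Add1,r4:6
c7: - | r0:2,r1:Add3,r2:Add2,r3:Add1,r4:6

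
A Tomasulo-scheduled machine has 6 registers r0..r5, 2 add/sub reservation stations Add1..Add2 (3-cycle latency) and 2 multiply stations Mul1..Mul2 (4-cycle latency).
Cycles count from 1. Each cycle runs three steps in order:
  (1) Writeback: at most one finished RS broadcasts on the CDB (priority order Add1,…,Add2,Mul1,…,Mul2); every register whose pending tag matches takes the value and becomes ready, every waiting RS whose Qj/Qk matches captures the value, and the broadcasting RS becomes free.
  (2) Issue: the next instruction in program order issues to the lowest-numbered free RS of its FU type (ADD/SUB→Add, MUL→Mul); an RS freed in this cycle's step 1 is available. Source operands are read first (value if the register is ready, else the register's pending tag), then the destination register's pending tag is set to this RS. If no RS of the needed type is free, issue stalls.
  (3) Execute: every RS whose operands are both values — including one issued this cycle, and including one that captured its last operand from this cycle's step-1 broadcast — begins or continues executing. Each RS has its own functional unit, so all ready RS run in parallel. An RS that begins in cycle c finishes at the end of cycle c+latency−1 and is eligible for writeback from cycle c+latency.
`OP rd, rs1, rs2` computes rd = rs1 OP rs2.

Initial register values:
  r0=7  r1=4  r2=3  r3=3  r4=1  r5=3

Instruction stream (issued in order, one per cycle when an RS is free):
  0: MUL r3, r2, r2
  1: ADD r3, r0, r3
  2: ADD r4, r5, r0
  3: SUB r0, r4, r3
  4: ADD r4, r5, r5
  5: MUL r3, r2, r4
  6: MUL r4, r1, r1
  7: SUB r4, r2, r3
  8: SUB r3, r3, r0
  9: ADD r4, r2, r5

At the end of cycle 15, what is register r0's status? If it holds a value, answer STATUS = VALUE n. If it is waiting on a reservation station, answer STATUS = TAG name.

STATUS = VALUE -6

  c1: issue MUL r3<-Mul1  regs: r0:7,r1:4,r2:3,r3:Mul1,r4:1,r5:3
  c2: issue ADD r3<-Add1  regs: r0:7,r1:4,r2:3,r3:Add1,r4:1,r5:3
  c3: issue ADD r4<-Add2  regs: r0:7,r1:4,r2:3,r3:Add1,r4:Add2,r5:3
  c4: stall  regs: r0:7,r1:4,r2:3,r3:Add1,r4:Add2,r5:3
  c5: CDB Mul1=9; stall  regs: r0:7,r1:4,r2:3,r3:Add1,r4:Add2,r5:3
  c6: CDB Add2=10; issue SUB r0<-Add2  regs: r0:Add2,r1:4,r2:3,r3:Add1,r4:10,r5:3
  c7: stall  regs: r0:Add2,r1:4,r2:3,r3:Add1,r4:10,r5:3
  c8: CDB Add1=16; issue ADD r4<-Add1  regs: r0:Add2,r1:4,r2:3,r3:16,r4:Add1,r5:3
  c9: issue MUL r3<-Mul1  regs: r0:Add2,r1:4,r2:3,r3:Mul1,r4:Add1,r5:3
  c10: issue MUL r4<-Mul2  regs: r0:Add2,r1:4,r2:3,r3:Mul1,r4:Mul2,r5:3
  c11: CDB Add1=6; issue SUB r4<-Add1  regs: r0:Add2,r1:4,r2:3,r3:Mul1,r4:Add1,r5:3
  c12: CDB Add2=-6; issue SUB r3<-Add2  regs: r0:-6,r1:4,r2:3,r3:Add2,r4:Add1,r5:3
  c13: stall  regs: r0:-6,r1:4,r2:3,r3:Add2,r4:Add1,r5:3
  c14: CDB Mul2=16; stall  regs: r0:-6,r1:4,r2:3,r3:Add2,r4:Add1,r5:3
  c15: CDB Mul1=18; stall  regs: r0:-6,r1:4,r2:3,r3:Add2,r4:Add1,r5:3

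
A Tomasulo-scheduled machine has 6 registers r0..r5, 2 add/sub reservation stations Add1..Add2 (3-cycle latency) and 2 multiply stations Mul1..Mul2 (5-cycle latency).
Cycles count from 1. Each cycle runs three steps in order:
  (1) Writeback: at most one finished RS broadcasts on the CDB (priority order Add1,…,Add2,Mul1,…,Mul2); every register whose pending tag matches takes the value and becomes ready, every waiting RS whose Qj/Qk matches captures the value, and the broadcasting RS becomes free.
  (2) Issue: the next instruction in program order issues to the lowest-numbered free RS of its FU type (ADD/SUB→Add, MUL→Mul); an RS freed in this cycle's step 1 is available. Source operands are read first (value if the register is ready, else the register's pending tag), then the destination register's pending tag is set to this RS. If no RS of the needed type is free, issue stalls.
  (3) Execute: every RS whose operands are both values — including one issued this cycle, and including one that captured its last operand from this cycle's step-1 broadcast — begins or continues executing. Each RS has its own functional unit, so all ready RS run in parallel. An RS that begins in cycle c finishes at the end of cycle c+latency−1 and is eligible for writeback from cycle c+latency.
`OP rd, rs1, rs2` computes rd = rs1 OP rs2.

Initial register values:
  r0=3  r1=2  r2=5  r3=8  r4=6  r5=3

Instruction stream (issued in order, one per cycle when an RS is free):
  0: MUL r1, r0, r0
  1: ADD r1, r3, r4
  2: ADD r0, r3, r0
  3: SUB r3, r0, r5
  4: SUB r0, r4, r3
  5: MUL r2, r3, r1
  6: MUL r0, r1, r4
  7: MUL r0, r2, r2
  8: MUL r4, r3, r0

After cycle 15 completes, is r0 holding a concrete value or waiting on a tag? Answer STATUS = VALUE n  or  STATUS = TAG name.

  c1: issue MUL r1<-Mul1  regs: r0:3,r1:Mul1,r2:5,r3:8,r4:6,r5:3
  c2: issue ADD r1<-Add1  regs: r0:3,r1:Add1,r2:5,r3:8,r4:6,r5:3
  c3: issue ADD r0<-Add2  regs: r0:Add2,r1:Add1,r2:5,r3:8,r4:6,r5:3
  c4: stall  regs: r0:Add2,r1:Add1,r2:5,r3:8,r4:6,r5:3
  c5: CDB Add1=14; issue SUB r3<-Add1  regs: r0:Add2,r1:14,r2:5,r3:Add1,r4:6,r5:3
  c6: CDB Add2=11; issue SUB r0<-Add2  regs: r0:Add2,r1:14,r2:5,r3:Add1,r4:6,r5:3
  c7: CDB Mul1=9; issue MUL r2<-Mul1  regs: r0:Add2,r1:14,r2:Mul1,r3:Add1,r4:6,r5:3
  c8: issue MUL r0<-Mul2  regs: r0:Mul2,r1:14,r2:Mul1,r3:Add1,r4:6,r5:3
  c9: CDB Add1=8; stall  regs: r0:Mul2,r1:14,r2:Mul1,r3:8,r4:6,r5:3
  c10: stall  regs: r0:Mul2,r1:14,r2:Mul1,r3:8,r4:6,r5:3
  c11: stall  regs: r0:Mul2,r1:14,r2:Mul1,r3:8,r4:6,r5:3
  c12: CDB Add2=-2; stall  regs: r0:Mul2,r1:14,r2:Mul1,r3:8,r4:6,r5:3
  c13: CDB Mul2=84; issue MUL r0<-Mul2  regs: r0:Mul2,r1:14,r2:Mul1,r3:8,r4:6,r5:3
  c14: CDB Mul1=112; issue MUL r4<-Mul1  regs: r0:Mul2,r1:14,r2:112,r3:8,r4:Mul1,r5:3
  c15: -  regs: r0:Mul2,r1:14,r2:112,r3:8,r4:Mul1,r5:3

STATUS = TAG Mul2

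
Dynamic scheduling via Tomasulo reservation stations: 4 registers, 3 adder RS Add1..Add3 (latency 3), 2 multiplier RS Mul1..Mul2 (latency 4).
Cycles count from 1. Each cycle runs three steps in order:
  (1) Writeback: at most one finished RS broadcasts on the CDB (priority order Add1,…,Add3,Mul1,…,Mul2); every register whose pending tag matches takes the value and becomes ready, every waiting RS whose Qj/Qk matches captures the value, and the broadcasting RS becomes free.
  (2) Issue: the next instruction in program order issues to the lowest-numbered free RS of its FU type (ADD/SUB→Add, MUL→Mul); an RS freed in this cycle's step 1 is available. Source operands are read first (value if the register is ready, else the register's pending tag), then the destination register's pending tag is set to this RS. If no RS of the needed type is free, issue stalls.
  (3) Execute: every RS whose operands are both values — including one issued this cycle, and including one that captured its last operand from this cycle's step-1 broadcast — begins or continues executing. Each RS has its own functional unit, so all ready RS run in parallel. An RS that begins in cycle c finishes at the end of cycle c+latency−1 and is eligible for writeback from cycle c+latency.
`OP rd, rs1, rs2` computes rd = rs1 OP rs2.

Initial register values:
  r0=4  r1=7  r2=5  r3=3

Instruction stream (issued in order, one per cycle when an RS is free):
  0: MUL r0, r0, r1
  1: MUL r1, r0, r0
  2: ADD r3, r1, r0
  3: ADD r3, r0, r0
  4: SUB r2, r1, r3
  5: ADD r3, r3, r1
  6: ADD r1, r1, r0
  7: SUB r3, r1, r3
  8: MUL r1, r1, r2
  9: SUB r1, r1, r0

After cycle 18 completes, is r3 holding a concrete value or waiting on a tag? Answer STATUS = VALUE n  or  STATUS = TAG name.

c1: issue MUL r0<-Mul1 | r0:Mul1,r1:7,r2:5,r3:3
c2: issue MUL r1<-Mul2 | r0:Mul1,r1:Mul2,r2:5,r3:3
c3: issue ADD r3<-Add1 | r0:Mul1,r1:Mul2,r2:5,r3:Add1
c4: issue ADD r3<-Add2 | r0:Mul1,r1:Mul2,r2:5,r3:Add2
c5: CDB Mul1=28; issue SUB r2<-Add3 | r0:28,r1:Mul2,r2:Add3,r3:Add2
c6: stall | r0:28,r1:Mul2,r2:Add3,r3:Add2
c7: stall | r0:28,r1:Mul2,r2:Add3,r3:Add2
c8: CDB Add2=56; issue ADD r3<-Add2 | r0:28,r1:Mul2,r2:Add3,r3:Add2
c9: CDB Mul2=784; stall | r0:28,r1:784,r2:Add3,r3:Add2
c10: stall | r0:28,r1:784,r2:Add3,r3:Add2
c11: stall | r0:28,r1:784,r2:Add3,r3:Add2
c12: CDB Add1=812; issue ADD r1<-Add1 | r0:28,r1:Add1,r2:Add3,r3:Add2
c13: CDB Add2=840; issue SUB r3<-Add2 | r0:28,r1:Add1,r2:Add3,r3:Add2
c14: CDB Add3=728; issue MUL r1<-Mul1 | r0:28,r1:Mul1,r2:728,r3:Add2
c15: CDB Add1=812; issue SUB r1<-Add1 | r0:28,r1:Add1,r2:728,r3:Add2
c16: - | r0:28,r1:Add1,r2:728,r3:Add2
c17: - | r0:28,r1:Add1,r2:728,r3:Add2
c18: CDB Add2=-28 | r0:28,r1:Add1,r2:728,r3:-28

STATUS = VALUE -28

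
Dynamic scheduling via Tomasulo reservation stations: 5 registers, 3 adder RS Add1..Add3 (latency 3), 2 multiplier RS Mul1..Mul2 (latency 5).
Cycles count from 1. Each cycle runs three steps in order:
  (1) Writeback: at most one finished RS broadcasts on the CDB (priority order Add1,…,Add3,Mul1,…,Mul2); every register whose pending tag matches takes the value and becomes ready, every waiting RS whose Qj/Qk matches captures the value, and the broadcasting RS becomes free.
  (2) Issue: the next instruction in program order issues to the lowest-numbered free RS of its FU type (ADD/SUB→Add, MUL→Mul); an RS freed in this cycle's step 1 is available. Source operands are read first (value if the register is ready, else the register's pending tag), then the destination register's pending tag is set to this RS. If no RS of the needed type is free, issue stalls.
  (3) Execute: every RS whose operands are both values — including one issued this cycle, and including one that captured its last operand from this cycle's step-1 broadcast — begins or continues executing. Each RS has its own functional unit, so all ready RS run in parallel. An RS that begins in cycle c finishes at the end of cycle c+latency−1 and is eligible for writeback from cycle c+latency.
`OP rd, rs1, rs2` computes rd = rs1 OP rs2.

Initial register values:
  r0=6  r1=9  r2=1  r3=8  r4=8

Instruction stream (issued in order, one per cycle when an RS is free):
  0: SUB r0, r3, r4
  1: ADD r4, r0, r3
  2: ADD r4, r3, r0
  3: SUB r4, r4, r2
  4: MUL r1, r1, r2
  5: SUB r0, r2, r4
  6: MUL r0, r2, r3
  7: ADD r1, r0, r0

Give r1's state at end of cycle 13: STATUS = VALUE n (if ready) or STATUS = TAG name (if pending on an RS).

c1: issue SUB r0<-Add1 | r0:Add1,r1:9,r2:1,r3:8,r4:8
c2: issue ADD r4<-Add2 | r0:Add1,r1:9,r2:1,r3:8,r4:Add2
c3: issue ADD r4<-Add3 | r0:Add1,r1:9,r2:1,r3:8,r4:Add3
c4: CDB Add1=0; issue SUB r4<-Add1 | r0:0,r1:9,r2:1,r3:8,r4:Add1
c5: issue MUL r1<-Mul1 | r0:0,r1:Mul1,r2:1,r3:8,r4:Add1
c6: stall | r0:0,r1:Mul1,r2:1,r3:8,r4:Add1
c7: CDB Add2=8; issue SUB r0<-Add2 | r0:Add2,r1:Mul1,r2:1,r3:8,r4:Add1
c8: CDB Add3=8; issue MUL r0<-Mul2 | r0:Mul2,r1:Mul1,r2:1,r3:8,r4:Add1
c9: issue ADD r1<-Add3 | r0:Mul2,r1:Add3,r2:1,r3:8,r4:Add1
c10: CDB Mul1=9 | r0:Mul2,r1:Add3,r2:1,r3:8,r4:Add1
c11: CDB Add1=7 | r0:Mul2,r1:Add3,r2:1,r3:8,r4:7
c12: - | r0:Mul2,r1:Add3,r2:1,r3:8,r4:7
c13: CDB Mul2=8 | r0:8,r1:Add3,r2:1,r3:8,r4:7

STATUS = TAG Add3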